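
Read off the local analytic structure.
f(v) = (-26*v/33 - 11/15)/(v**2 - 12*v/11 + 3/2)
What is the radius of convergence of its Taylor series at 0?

Denominator factor (v**2 - 12*v/11 + 3/2): discriminant -582/121, complex-conjugate roots (6/11) + ((1/22)*sqrt(582))*i and (6/11) - ((1/22)*sqrt(582))*i; poles of order 1, moduli (1/2)*sqrt(6) and (1/2)*sqrt(6).
The radius of convergence is the smallest modulus among the singular points: (1/2)*sqrt(6).

The radius of convergence is (1/2)*sqrt(6).


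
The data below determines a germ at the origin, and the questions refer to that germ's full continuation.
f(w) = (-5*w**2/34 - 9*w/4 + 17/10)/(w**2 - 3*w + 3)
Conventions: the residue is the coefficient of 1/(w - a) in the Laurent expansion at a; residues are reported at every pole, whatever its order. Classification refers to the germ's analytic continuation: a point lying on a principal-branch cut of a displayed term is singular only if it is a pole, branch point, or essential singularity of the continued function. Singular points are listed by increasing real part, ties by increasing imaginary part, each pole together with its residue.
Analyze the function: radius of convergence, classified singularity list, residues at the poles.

Denominator factor (w**2 - 3*w + 3): discriminant -3, complex-conjugate roots (3/2) + ((1/2)*sqrt(3))*i and (3/2) - ((1/2)*sqrt(3))*i; poles of order 1, moduli sqrt(3) and sqrt(3).
The radius of convergence is the smallest modulus among the singular points: sqrt(3).
The factor w**2 - 3*w + 3 splits as (w - a)(w - a') with a = (3/2) - ((1/2)*sqrt(3))*i, a' = (3/2) + ((1/2)*sqrt(3))*i. At the order-1 pole a set g(w) = (w - a)*f(w) = [-5*w**2/34 - 9*w/4 + 17/10] / (w - a').
Simple pole: residue = g(a) at a = (3/2) - ((1/2)*sqrt(3))*i, which is (-183/136) - ((1289/2040)*sqrt(3))*i.
The factor w**2 - 3*w + 3 splits as (w - a)(w - a') with a = (3/2) + ((1/2)*sqrt(3))*i, a' = (3/2) - ((1/2)*sqrt(3))*i. At the order-1 pole a set g(w) = (w - a)*f(w) = [-5*w**2/34 - 9*w/4 + 17/10] / (w - a').
Simple pole: residue = g(a) at a = (3/2) + ((1/2)*sqrt(3))*i, which is (-183/136) + ((1289/2040)*sqrt(3))*i.
List the singular points by increasing real part (a conjugate pair: the negative imaginary part first).

Radius of convergence at 0: sqrt(3).
At (3/2) - ((1/2)*sqrt(3))*i: a pole of order 1; residue (-183/136) - ((1289/2040)*sqrt(3))*i.
At (3/2) + ((1/2)*sqrt(3))*i: a pole of order 1; residue (-183/136) + ((1289/2040)*sqrt(3))*i.


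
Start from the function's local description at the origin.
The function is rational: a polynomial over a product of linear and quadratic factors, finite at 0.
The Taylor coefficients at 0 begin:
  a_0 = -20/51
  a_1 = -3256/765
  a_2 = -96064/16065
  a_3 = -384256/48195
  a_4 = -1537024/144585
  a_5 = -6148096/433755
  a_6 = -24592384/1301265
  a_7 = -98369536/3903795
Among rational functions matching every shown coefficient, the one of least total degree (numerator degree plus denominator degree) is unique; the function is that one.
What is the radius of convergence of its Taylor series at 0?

The radius of convergence is 3/4.

No rational of total degree below 3 reproduces all 8 coefficients; solving the [2/1] Pade equations on them gives f(ζ) = (8*ζ**2/35 + 14*ζ/5 + 5/17)/(ζ - 3/4), whose expansion matches every shown term.
Denominator factor (ζ - 3/4): pole of order 1 at 3/4, modulus 3/4.
The radius of convergence is the smallest modulus among the singular points: 3/4.


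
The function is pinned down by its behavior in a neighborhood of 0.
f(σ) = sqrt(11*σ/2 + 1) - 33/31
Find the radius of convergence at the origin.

The radius of convergence is 2/11.

Branch term (1)*sqrt(1 - σ/(-2/11)): its argument vanishes at σ = -2/11, a square-root branch point, modulus 2/11.
The radius of convergence is the smallest modulus among the singular points: 2/11.


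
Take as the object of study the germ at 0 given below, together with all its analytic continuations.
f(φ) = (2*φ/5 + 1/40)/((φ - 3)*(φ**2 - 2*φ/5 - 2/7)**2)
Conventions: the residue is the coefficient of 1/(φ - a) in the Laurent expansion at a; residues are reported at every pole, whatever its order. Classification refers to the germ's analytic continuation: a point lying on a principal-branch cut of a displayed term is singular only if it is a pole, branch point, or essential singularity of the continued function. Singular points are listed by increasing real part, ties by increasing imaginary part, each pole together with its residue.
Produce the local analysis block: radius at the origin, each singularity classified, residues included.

Radius of convergence at 0: -1/5 + (1/35)*sqrt(399).
At 1/5 - (1/35)*sqrt(399): a pole of order 2; residue -12005/1106704 - (1363145/1198560432)*sqrt(399).
At 1/5 + (1/35)*sqrt(399): a pole of order 2; residue -12005/1106704 + (1363145/1198560432)*sqrt(399).
At 3: a pole of order 1; residue 12005/553352.

Denominator factor (φ**2 - 2*φ/5 - 2/7)^2: discriminant 228/175, real irrational roots 1/5 + (1/35)*sqrt(399) and 1/5 - (1/35)*sqrt(399); poles of order 2, moduli 1/5 + (1/35)*sqrt(399) and -1/5 + (1/35)*sqrt(399).
Denominator factor (φ - 3): pole of order 1 at 3, modulus 3.
The radius of convergence is the smallest modulus among the singular points: -1/5 + (1/35)*sqrt(399).
The factor φ**2 - 2*φ/5 - 2/7 splits as (φ - a)(φ - a') with a = 1/5 - (1/35)*sqrt(399), a' = 1/5 + (1/35)*sqrt(399). At the order-2 pole a set g(φ) = (φ - a)^2*f(φ) = [(2*φ/5 + 1/40)/(φ - 3)] / (φ - a')^2.
Order-2 pole: residue = g'(a); g'(1/5 - (1/35)*sqrt(399)) = -12005/1106704 - (1363145/1198560432)*sqrt(399), so the residue is -12005/1106704 - (1363145/1198560432)*sqrt(399).
The factor φ**2 - 2*φ/5 - 2/7 splits as (φ - a)(φ - a') with a = 1/5 + (1/35)*sqrt(399), a' = 1/5 - (1/35)*sqrt(399). At the order-2 pole a set g(φ) = (φ - a)^2*f(φ) = [(2*φ/5 + 1/40)/(φ - 3)] / (φ - a')^2.
Order-2 pole: residue = g'(a); g'(1/5 + (1/35)*sqrt(399)) = -12005/1106704 + (1363145/1198560432)*sqrt(399), so the residue is -12005/1106704 + (1363145/1198560432)*sqrt(399).
At the order-1 pole 3 set g(φ) = (φ - (3))*f(φ) = (2*φ/5 + 1/40)/(φ**2 - 2*φ/5 - 2/7)**2.
Simple pole: residue = g(a) at a = 3, which is 12005/553352.
List the singular points by increasing real part (a conjugate pair: the negative imaginary part first).


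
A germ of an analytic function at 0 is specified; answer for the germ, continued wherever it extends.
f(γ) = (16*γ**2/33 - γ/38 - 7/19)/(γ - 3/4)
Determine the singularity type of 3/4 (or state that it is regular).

The denominator factor γ - 3/4 vanishes at 3/4 and appears to the power 1; the numerator there equals -193/1672, nonzero, and no other factor vanishes.
Hence a pole whose order is the multiplicity, 1.

The point is a pole of order 1.


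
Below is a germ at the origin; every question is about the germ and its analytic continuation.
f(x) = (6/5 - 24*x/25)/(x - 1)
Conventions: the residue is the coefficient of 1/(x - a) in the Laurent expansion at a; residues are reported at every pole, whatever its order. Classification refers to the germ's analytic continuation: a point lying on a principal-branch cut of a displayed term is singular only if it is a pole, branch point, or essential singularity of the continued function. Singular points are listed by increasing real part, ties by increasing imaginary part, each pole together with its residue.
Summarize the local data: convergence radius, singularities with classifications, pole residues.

Radius of convergence at 0: 1.
At 1: a pole of order 1; residue 6/25.

Denominator factor (x - 1): pole of order 1 at 1, modulus 1.
The radius of convergence is the smallest modulus among the singular points: 1.
At the order-1 pole 1 set g(x) = (x - (1))*f(x) = 6/5 - 24*x/25.
Simple pole: residue = g(a) at a = 1, which is 6/25.


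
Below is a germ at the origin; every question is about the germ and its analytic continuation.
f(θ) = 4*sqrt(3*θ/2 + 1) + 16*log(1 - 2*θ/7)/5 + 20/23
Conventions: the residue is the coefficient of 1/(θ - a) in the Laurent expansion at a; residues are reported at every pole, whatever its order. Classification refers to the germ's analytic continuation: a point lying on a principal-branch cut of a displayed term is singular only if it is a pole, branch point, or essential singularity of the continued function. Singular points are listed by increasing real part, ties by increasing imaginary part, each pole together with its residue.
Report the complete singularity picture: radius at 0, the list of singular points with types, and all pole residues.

Branch term (4)*sqrt(1 - θ/(-2/3)): its argument vanishes at θ = -2/3, a square-root branch point, modulus 2/3.
Branch term (16/5)*log(1 - θ/(7/2)): its argument vanishes at θ = 7/2, a logarithmic branch point, modulus 7/2.
The radius of convergence is the smallest modulus among the singular points: 2/3.
List the singular points by increasing real part (a conjugate pair: the negative imaginary part first).

Radius of convergence at 0: 2/3.
At -2/3: an algebraic (square-root) branch point.
At 7/2: a logarithmic branch point.


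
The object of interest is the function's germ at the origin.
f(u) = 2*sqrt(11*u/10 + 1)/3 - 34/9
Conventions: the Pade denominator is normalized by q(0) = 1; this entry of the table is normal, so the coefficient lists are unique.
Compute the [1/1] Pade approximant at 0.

Taylor coefficients needed (expand at 0): a_0 = -28/9, a_1 = 11/30, a_2 = -121/1200.
Write the denominator as Q(u) = 1 + q1*u. Requiring Q*f - P = O(u^3) with deg P <= 1 kills the coefficients of u^2..u^2 in Q*f:
  u^2: a_2 + q1*a_1 = 0, i.e. -121/1200 + (11/30)*q1 = 0.
Solving this linear system: q1 = 11/40.
The numerator is Q*f truncated at degree 1: P0 = a_0 = -28/9; P1 = a_1 + q1*a_0 = -22/45.

The Pade approximant has numerator coefficients [-28/9, -22/45]; denominator coefficients [1, 11/40].


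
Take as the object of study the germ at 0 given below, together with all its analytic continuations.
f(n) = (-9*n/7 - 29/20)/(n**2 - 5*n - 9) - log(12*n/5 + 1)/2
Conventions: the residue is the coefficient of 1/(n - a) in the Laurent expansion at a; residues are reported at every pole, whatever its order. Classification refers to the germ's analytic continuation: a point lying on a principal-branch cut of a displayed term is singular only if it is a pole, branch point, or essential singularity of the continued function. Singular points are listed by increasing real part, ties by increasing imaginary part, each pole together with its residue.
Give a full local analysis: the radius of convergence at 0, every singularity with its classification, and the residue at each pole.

Denominator factor (n**2 - 5*n - 9): discriminant 61, real irrational roots 5/2 + (1/2)*sqrt(61) and 5/2 - (1/2)*sqrt(61); poles of order 1, moduli 5/2 + (1/2)*sqrt(61) and -5/2 + (1/2)*sqrt(61).
Branch term (-1/2)*log(1 - n/(-5/12)): its argument vanishes at n = -5/12, a logarithmic branch point, modulus 5/12.
The radius of convergence is the smallest modulus among the singular points: 5/12.
The branch term is analytic at 5/2 - (1/2)*sqrt(61) and contributes nothing to the residue; only the rational part matters.
The factor n**2 - 5*n - 9 splits as (n - a)(n - a') with a = 5/2 - (1/2)*sqrt(61), a' = 5/2 + (1/2)*sqrt(61). At the order-1 pole a set g(n) = (n - a)*(rational part) = [-9*n/7 - 29/20] / (n - a').
Simple pole: residue = g(a) at a = 5/2 - (1/2)*sqrt(61), which is -9/14 + (653/8540)*sqrt(61).
The branch term is analytic at 5/2 + (1/2)*sqrt(61) and contributes nothing to the residue; only the rational part matters.
The factor n**2 - 5*n - 9 splits as (n - a)(n - a') with a = 5/2 + (1/2)*sqrt(61), a' = 5/2 - (1/2)*sqrt(61). At the order-1 pole a set g(n) = (n - a)*(rational part) = [-9*n/7 - 29/20] / (n - a').
Simple pole: residue = g(a) at a = 5/2 + (1/2)*sqrt(61), which is -9/14 - (653/8540)*sqrt(61).
List the singular points by increasing real part (a conjugate pair: the negative imaginary part first).

Radius of convergence at 0: 5/12.
At 5/2 - (1/2)*sqrt(61): a pole of order 1; residue -9/14 + (653/8540)*sqrt(61).
At -5/12: a logarithmic branch point.
At 5/2 + (1/2)*sqrt(61): a pole of order 1; residue -9/14 - (653/8540)*sqrt(61).


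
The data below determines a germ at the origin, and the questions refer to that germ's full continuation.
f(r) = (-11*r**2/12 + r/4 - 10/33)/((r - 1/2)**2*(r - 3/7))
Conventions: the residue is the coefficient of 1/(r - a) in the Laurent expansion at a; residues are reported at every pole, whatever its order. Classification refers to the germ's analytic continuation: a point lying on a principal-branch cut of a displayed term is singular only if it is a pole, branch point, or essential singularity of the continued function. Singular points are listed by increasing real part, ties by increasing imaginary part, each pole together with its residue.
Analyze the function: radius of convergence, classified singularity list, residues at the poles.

Denominator factor (r - 1/2)^2: pole of order 2 at 1/2, modulus 1/2.
Denominator factor (r - 3/7): pole of order 1 at 3/7, modulus 3/7.
The radius of convergence is the smallest modulus among the singular points: 3/7.
At the order-1 pole 3/7 set g(r) = (r - (3/7))*f(r) = (-11*r**2/12 + r/4 - 10/33)/(r - 1/2)**2.
Simple pole: residue = g(a) at a = 3/7, which is -2356/33.
At the order-2 pole 1/2 set g(r) = (r - (1/2))^2*f(r) = (-11*r**2/12 + r/4 - 10/33)/(r - 3/7).
Order-2 pole: residue = g'(a); g'(1/2) = 3101/44, so the residue is 3101/44.
List the singular points by increasing real part (a conjugate pair: the negative imaginary part first).

Radius of convergence at 0: 3/7.
At 3/7: a pole of order 1; residue -2356/33.
At 1/2: a pole of order 2; residue 3101/44.


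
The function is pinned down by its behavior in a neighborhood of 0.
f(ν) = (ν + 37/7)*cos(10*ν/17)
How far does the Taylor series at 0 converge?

The radius of convergence is infinite.

The factor cos(10*ν/17) is entire and contributes no finite singular point.
The polynomial part has no poles.
No finite singular points: the Taylor series at 0 converges everywhere.


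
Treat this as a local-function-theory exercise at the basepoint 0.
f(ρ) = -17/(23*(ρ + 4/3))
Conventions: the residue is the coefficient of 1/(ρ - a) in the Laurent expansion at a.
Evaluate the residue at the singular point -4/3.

The residue is -17/23.

At the order-1 pole -4/3 set g(ρ) = (ρ - (-4/3))*f(ρ) = -17/23.
Simple pole: residue = g(a) at a = -4/3, which is -17/23.


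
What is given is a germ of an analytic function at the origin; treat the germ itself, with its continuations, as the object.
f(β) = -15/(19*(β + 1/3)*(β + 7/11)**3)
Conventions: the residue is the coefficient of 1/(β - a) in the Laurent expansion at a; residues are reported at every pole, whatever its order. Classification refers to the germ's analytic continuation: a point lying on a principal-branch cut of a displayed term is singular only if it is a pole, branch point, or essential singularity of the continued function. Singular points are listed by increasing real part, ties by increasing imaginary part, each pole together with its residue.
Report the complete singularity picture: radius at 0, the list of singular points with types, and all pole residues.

Radius of convergence at 0: 1/3.
At -7/11: a pole of order 3; residue 107811/3800.
At -1/3: a pole of order 1; residue -107811/3800.

Denominator factor (β + 7/11)^3: pole of order 3 at -7/11, modulus 7/11.
Denominator factor (β + 1/3): pole of order 1 at -1/3, modulus 1/3.
The radius of convergence is the smallest modulus among the singular points: 1/3.
At the order-3 pole -7/11 set g(β) = (β - (-7/11))^3*f(β) = -15/(19*(β + 1/3)).
Order-3 pole: residue = g''(a)/2; g''(-7/11) = 107811/1900, so the residue is 107811/3800.
At the order-1 pole -1/3 set g(β) = (β - (-1/3))*f(β) = -15/(19*(β + 7/11)**3).
Simple pole: residue = g(a) at a = -1/3, which is -107811/3800.
List the singular points by increasing real part (a conjugate pair: the negative imaginary part first).


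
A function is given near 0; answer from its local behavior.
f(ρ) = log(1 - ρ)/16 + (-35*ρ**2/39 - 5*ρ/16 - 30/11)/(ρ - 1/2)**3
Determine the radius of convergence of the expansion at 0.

The radius of convergence is 1/2.

Denominator factor (ρ - 1/2)^3: pole of order 3 at 1/2, modulus 1/2.
Branch term (1/16)*log(1 - ρ/(1)): its argument vanishes at ρ = 1, a logarithmic branch point, modulus 1.
The radius of convergence is the smallest modulus among the singular points: 1/2.


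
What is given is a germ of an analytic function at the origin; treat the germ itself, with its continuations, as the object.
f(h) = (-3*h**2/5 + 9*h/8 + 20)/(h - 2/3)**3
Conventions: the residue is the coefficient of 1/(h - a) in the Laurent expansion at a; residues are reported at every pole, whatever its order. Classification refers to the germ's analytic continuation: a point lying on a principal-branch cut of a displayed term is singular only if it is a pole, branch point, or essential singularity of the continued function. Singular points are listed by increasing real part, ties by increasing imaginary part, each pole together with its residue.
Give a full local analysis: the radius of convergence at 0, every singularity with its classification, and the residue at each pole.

Radius of convergence at 0: 2/3.
At 2/3: a pole of order 3; residue -3/5.

Denominator factor (h - 2/3)^3: pole of order 3 at 2/3, modulus 2/3.
The radius of convergence is the smallest modulus among the singular points: 2/3.
At the order-3 pole 2/3 set g(h) = (h - (2/3))^3*f(h) = -3*h**2/5 + 9*h/8 + 20.
Order-3 pole: residue = g''(a)/2; g''(2/3) = -6/5, so the residue is -3/5.


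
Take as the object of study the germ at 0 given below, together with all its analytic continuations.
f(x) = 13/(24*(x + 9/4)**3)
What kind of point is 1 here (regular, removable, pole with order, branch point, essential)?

The point is a regular point.

Denominator factors: x + 9/4 = 13/4 at x = 1 — none vanishes.
So the germ continues analytically to 1.


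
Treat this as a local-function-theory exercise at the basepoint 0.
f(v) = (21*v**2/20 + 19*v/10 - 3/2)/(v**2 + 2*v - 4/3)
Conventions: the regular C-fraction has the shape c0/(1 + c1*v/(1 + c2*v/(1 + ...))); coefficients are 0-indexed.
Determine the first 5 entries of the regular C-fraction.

The regular C-fraction coefficients are [9/8, -7/30, -311/210, -1125/4354, 147/311].

Taylor coefficients (expand at 0): a_0 = 9/8, a_1 = 21/80, a_2 = 9/20, a_3 = 279/320, a_4 = 1053/640.
c0 = a_0 = 9/8. Peel one level at a time: if S = 1 + c*v/S' with S'(0) = 1, then c is the v-coefficient of S and S' = c*v/(S - 1).
S_1 = c0/f = 1 + (-7/30)*v + (-311/900)*v^2 + ...; c1 = -7/30.
S_2 = c1*v/(S_1 - 1) = 1 + (-311/210)*v + (-75/196)*v^2 + ...; c2 = -311/210.
S_3 = c2*v/(S_2 - 1) = 1 + (-1125/4354)*v + (23625/193442)*v^2 + ...; c3 = -1125/4354.
S_4 = c3*v/(S_3 - 1) = 1 + (147/311)*v + ...; c4 = 147/311.


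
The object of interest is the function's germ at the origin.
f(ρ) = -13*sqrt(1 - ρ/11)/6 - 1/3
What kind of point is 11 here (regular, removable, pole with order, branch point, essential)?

The term (-13/6)*sqrt(1 - ρ/(11)) has argument 1 - 11/(11) = 0 at 11: a square-root (algebraic, two-sheeted) branch point; the remaining terms are analytic or single-valued there.

The point is an algebraic (square-root) branch point.


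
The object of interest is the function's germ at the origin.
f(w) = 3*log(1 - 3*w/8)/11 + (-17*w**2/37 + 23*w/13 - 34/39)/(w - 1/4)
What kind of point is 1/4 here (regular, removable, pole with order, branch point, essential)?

The point is a pole of order 1.

The denominator factor w - 1/4 vanishes at 1/4 and appears to the power 1; the numerator there equals -10579/23088, nonzero, and no other factor vanishes.
The branch terms are analytic at this point.
Hence a pole whose order is the multiplicity, 1.


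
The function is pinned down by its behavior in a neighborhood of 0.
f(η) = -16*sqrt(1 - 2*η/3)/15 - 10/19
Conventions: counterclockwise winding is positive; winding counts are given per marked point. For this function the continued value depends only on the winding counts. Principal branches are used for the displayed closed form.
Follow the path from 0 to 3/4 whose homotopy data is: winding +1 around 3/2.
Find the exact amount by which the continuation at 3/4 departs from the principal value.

The rational part is single-valued and drops out of the difference; each branch term changes only by its own monodromy.
(-16/15)*sqrt(1 - η/(3/2)): winding +1 is odd, the square root flips sign, contributing -2*(-16/15)*sqrt(1 - (3/4)/(3/2)) = -2*(-16/15)*sqrt(1/2) = (16/15)*sqrt(2).
Summing the contributions at η = 3/4 gives (16/15)*sqrt(2).

Continued minus principal equals (16/15)*sqrt(2).


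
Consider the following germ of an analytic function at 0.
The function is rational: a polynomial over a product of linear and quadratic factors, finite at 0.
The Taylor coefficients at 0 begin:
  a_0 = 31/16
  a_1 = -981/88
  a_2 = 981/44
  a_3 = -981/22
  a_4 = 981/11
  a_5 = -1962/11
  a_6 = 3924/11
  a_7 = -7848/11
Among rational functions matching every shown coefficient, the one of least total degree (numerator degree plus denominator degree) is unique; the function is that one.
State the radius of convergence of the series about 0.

The radius of convergence is 1/2.

No rational of total degree below 2 reproduces all 8 coefficients; solving the [1/1] Pade equations on them gives f(ψ) = (31/32 - 40*ψ/11)/(ψ + 1/2), whose expansion matches every shown term.
Denominator factor (ψ + 1/2): pole of order 1 at -1/2, modulus 1/2.
The radius of convergence is the smallest modulus among the singular points: 1/2.


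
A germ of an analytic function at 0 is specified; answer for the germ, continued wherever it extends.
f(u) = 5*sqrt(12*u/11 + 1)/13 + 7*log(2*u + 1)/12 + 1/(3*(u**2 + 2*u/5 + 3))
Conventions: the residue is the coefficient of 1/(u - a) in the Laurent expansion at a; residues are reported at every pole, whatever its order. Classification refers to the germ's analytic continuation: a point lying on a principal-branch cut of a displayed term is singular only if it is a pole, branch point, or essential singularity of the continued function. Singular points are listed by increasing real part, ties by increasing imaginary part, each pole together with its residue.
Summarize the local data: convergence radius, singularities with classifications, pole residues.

Radius of convergence at 0: 1/2.
At -11/12: an algebraic (square-root) branch point.
At -1/2: a logarithmic branch point.
At (-1/5) - ((1/5)*sqrt(74))*i: a pole of order 1; residue ((5/444)*sqrt(74))*i.
At (-1/5) + ((1/5)*sqrt(74))*i: a pole of order 1; residue -((5/444)*sqrt(74))*i.

Denominator factor (u**2 + 2*u/5 + 3): discriminant -296/25, complex-conjugate roots (-1/5) + ((1/5)*sqrt(74))*i and (-1/5) - ((1/5)*sqrt(74))*i; poles of order 1, moduli sqrt(3) and sqrt(3).
Branch term (5/13)*sqrt(1 - u/(-11/12)): its argument vanishes at u = -11/12, a square-root branch point, modulus 11/12.
Branch term (7/12)*log(1 - u/(-1/2)): its argument vanishes at u = -1/2, a logarithmic branch point, modulus 1/2.
The radius of convergence is the smallest modulus among the singular points: 1/2.
The branch terms are analytic at (-1/5) - ((1/5)*sqrt(74))*i and contribute nothing to the residue; only the rational part matters.
The factor u**2 + 2*u/5 + 3 splits as (u - a)(u - a') with a = (-1/5) - ((1/5)*sqrt(74))*i, a' = (-1/5) + ((1/5)*sqrt(74))*i. At the order-1 pole a set g(u) = (u - a)*(rational part) = [1/3] / (u - a').
Simple pole: residue = g(a) at a = (-1/5) - ((1/5)*sqrt(74))*i, which is ((5/444)*sqrt(74))*i.
The branch terms are analytic at (-1/5) + ((1/5)*sqrt(74))*i and contribute nothing to the residue; only the rational part matters.
The factor u**2 + 2*u/5 + 3 splits as (u - a)(u - a') with a = (-1/5) + ((1/5)*sqrt(74))*i, a' = (-1/5) - ((1/5)*sqrt(74))*i. At the order-1 pole a set g(u) = (u - a)*(rational part) = [1/3] / (u - a').
Simple pole: residue = g(a) at a = (-1/5) + ((1/5)*sqrt(74))*i, which is -((5/444)*sqrt(74))*i.
List the singular points by increasing real part (a conjugate pair: the negative imaginary part first).


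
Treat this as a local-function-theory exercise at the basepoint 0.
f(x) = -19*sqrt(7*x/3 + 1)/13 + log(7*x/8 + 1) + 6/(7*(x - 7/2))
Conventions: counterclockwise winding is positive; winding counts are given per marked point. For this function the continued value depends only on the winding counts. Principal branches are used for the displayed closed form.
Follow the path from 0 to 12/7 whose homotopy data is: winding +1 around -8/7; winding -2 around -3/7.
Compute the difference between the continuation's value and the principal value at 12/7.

Continued minus principal equals (2)*pi*i.

The rational part is single-valued and drops out of the difference; each branch term changes only by its own monodromy.
(-19/13)*sqrt(1 - x/(-3/7)): winding -2 is even, the square root returns to the same sheet, contribution 0.
(1)*log(1 - x/(-8/7)): each positive loop around -8/7 adds 2*pi*i to the log, so winding +1 contributes (1)*(1)*2*pi*i = (2)*pi*i.
Summing the contributions at x = 12/7 gives (2)*pi*i.


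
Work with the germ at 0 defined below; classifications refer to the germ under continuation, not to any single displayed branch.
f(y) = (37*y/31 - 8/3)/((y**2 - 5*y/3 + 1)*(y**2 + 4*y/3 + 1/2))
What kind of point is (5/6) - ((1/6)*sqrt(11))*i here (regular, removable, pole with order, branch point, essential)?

The denominator factor y**2 - 5*y/3 + 1 vanishes at (5/6) - ((1/6)*sqrt(11))*i and appears to the power 1; the numerator there equals (-311/186) - ((37/186)*sqrt(11))*i, nonzero, and no other factor vanishes.
Hence a pole whose order is the multiplicity, 1.

The point is a pole of order 1.


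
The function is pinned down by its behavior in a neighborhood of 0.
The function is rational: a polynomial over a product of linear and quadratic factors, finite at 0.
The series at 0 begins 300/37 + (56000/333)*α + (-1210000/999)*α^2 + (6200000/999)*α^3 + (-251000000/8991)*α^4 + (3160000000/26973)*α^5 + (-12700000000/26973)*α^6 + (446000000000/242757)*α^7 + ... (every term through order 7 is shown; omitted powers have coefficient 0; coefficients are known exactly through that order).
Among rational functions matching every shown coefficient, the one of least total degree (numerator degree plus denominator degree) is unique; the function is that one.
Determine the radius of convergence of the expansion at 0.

The radius of convergence is 3/10.

No rational of total degree below 3 reproduces all 8 coefficients; solving the [1/2] Pade equations on them gives f(α) = (20*α + 27/37)/(α + 3/10)**2, whose expansion matches every shown term.
Denominator factor (α + 3/10)^2: pole of order 2 at -3/10, modulus 3/10.
The radius of convergence is the smallest modulus among the singular points: 3/10.


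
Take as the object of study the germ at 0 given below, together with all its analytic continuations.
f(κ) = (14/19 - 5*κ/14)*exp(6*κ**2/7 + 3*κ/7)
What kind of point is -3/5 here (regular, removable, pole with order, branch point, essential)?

There is no denominator, hence no pole anywhere.
The factor exp(6*κ**2/7 + 3*κ/7) is entire.
So the germ continues analytically to -3/5.

The point is a regular point.


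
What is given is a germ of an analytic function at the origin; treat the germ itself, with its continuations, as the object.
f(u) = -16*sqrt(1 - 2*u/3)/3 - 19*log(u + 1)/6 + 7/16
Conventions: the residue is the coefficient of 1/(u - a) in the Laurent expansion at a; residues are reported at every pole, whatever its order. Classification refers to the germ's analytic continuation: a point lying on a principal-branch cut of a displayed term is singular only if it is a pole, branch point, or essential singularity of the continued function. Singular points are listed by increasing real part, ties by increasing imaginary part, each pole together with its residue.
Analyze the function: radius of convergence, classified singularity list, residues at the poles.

Branch term (-16/3)*sqrt(1 - u/(3/2)): its argument vanishes at u = 3/2, a square-root branch point, modulus 3/2.
Branch term (-19/6)*log(1 - u/(-1)): its argument vanishes at u = -1, a logarithmic branch point, modulus 1.
The radius of convergence is the smallest modulus among the singular points: 1.
List the singular points by increasing real part (a conjugate pair: the negative imaginary part first).

Radius of convergence at 0: 1.
At -1: a logarithmic branch point.
At 3/2: an algebraic (square-root) branch point.


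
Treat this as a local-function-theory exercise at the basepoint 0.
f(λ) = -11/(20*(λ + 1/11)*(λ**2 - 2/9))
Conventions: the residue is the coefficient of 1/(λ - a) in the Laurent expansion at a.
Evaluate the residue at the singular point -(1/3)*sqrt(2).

The residue is -11979/9320 - (3267/18640)*sqrt(2).

The factor λ**2 - 2/9 splits as (λ - a)(λ - a') with a = -(1/3)*sqrt(2), a' = (1/3)*sqrt(2). At the order-1 pole a set g(λ) = (λ - a)*f(λ) = [-11/(20*(λ + 1/11))] / (λ - a').
Simple pole: residue = g(a) at a = -(1/3)*sqrt(2), which is -11979/9320 - (3267/18640)*sqrt(2).


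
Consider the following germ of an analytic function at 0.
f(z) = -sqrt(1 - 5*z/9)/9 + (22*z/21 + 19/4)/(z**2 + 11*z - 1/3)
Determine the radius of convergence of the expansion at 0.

Denominator factor (z**2 + 11*z - 1/3): discriminant 367/3, real irrational roots -11/2 + (1/6)*sqrt(1101) and -11/2 - (1/6)*sqrt(1101); poles of order 1, moduli -11/2 + (1/6)*sqrt(1101) and 11/2 + (1/6)*sqrt(1101).
Branch term (-1/9)*sqrt(1 - z/(9/5)): its argument vanishes at z = 9/5, a square-root branch point, modulus 9/5.
The radius of convergence is the smallest modulus among the singular points: -11/2 + (1/6)*sqrt(1101).

The radius of convergence is -11/2 + (1/6)*sqrt(1101).


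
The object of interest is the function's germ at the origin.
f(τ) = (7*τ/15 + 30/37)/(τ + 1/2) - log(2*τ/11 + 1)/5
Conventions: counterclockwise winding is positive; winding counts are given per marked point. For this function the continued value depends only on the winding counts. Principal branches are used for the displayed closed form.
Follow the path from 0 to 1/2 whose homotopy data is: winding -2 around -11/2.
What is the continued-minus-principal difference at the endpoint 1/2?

Continued minus principal equals (4/5)*pi*i.

The rational part is single-valued and drops out of the difference; each branch term changes only by its own monodromy.
(-1/5)*log(1 - τ/(-11/2)): each positive loop around -11/2 adds 2*pi*i to the log, so winding -2 contributes (-1/5)*(-2)*2*pi*i = (4/5)*pi*i.
Summing the contributions at τ = 1/2 gives (4/5)*pi*i.


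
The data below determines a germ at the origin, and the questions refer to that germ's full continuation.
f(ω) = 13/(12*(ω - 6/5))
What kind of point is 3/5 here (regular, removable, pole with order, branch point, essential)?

Denominator factors: ω - 6/5 = -3/5 at ω = 3/5 — none vanishes.
So the germ continues analytically to 3/5.

The point is a regular point.


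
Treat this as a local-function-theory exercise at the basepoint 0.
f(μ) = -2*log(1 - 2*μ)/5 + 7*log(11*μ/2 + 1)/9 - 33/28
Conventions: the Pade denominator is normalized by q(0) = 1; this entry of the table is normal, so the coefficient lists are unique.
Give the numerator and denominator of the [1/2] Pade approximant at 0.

The Pade approximant has numerator coefficients [-33/28, 34917234967/7351153740]; denominator coefficients [1, 1623091/5834249, -283687663/35005494].

Taylor coefficients needed (expand at 0): a_0 = -33/28, a_1 = 457/90, a_2 = -3947/360, a_3 = 47737/1080.
Write the denominator as Q(μ) = 1 + q1*μ + q2*μ^2. Requiring Q*f - P = O(μ^4) with deg P <= 1 kills the coefficients of μ^2..μ^3 in Q*f:
  μ^2: a_2 + q1*a_1 + q2*a_0 = 0, i.e. -3947/360 + (457/90)*q1 + (-33/28)*q2 = 0.
  μ^3: a_3 + q1*a_2 + q2*a_1 = 0, i.e. 47737/1080 + (-3947/360)*q1 + (457/90)*q2 = 0.
Solving this linear system: q1 = 1623091/5834249, q2 = -283687663/35005494.
The numerator is Q*f truncated at degree 1: P0 = a_0 = -33/28; P1 = a_1 + q1*a_0 = 34917234967/7351153740.


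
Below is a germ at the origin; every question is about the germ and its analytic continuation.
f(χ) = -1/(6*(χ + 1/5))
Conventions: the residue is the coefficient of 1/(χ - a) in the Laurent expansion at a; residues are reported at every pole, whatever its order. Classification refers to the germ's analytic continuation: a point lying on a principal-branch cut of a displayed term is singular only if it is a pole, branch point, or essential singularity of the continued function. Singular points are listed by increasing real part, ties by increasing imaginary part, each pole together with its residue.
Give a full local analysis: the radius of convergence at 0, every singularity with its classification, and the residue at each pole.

Radius of convergence at 0: 1/5.
At -1/5: a pole of order 1; residue -1/6.

Denominator factor (χ + 1/5): pole of order 1 at -1/5, modulus 1/5.
The radius of convergence is the smallest modulus among the singular points: 1/5.
At the order-1 pole -1/5 set g(χ) = (χ - (-1/5))*f(χ) = -1/6.
Simple pole: residue = g(a) at a = -1/5, which is -1/6.


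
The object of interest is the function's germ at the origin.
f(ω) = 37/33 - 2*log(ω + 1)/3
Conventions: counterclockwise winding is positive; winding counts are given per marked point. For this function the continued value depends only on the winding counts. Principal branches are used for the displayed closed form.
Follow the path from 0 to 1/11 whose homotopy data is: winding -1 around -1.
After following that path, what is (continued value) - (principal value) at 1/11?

Continued minus principal equals (4/3)*pi*i.

The rational part is single-valued and drops out of the difference; each branch term changes only by its own monodromy.
(-2/3)*log(1 - ω/(-1)): each positive loop around -1 adds 2*pi*i to the log, so winding -1 contributes (-2/3)*(-1)*2*pi*i = (4/3)*pi*i.
Summing the contributions at ω = 1/11 gives (4/3)*pi*i.


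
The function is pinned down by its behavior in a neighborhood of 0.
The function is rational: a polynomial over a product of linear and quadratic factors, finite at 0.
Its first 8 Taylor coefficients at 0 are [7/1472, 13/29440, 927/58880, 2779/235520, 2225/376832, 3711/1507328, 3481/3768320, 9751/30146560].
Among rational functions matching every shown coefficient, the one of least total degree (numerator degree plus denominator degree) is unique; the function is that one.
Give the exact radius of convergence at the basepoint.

No rational of total degree below 5 reproduces all 8 coefficients; solving the [2/3] Pade equations on them gives f(y) = (-24*y**2/23 + y/5 - 7/23)/(y - 4)**3, whose expansion matches every shown term.
Denominator factor (y - 4)^3: pole of order 3 at 4, modulus 4.
The radius of convergence is the smallest modulus among the singular points: 4.

The radius of convergence is 4.


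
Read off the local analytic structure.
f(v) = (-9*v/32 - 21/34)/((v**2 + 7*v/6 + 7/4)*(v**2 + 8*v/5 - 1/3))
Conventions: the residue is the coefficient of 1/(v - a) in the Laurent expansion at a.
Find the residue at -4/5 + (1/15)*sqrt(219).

The factor v**2 + 8*v/5 - 1/3 splits as (v - a)(v - a') with a = -4/5 + (1/15)*sqrt(219), a' = -4/5 - (1/15)*sqrt(219). At the order-1 pole a set g(v) = (v - a)*f(v) = [(-9*v/32 - 21/34)/(v**2 + 7*v/6 + 7/4)] / (v - a').
Simple pole: residue = g(a) at a = -4/5 + (1/15)*sqrt(219), which is -1253745/16809328 - (3939165/613540472)*sqrt(219).

The residue is -1253745/16809328 - (3939165/613540472)*sqrt(219).


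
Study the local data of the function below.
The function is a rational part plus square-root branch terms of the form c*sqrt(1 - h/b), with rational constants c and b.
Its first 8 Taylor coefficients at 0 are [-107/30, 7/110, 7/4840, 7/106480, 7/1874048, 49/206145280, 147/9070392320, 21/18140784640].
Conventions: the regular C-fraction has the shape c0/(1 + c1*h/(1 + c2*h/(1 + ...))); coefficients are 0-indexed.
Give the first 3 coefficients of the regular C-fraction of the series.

Taylor coefficients (read off): a_0 = -107/30, a_1 = 7/110, a_2 = 7/4840.
c0 = a_0 = -107/30. Peel one level at a time: if S = 1 + c*h/S' with S'(0) = 1, then c is the h-coefficient of S and S' = c*h/(S - 1).
S_1 = c0/f = 1 + (21/1177)*h + (4011/5541316)*h^2 + ...; c1 = 21/1177.
S_2 = c1*h/(S_1 - 1) = 1 + (-191/4708)*h + ...; c2 = -191/4708.

The regular C-fraction coefficients are [-107/30, 21/1177, -191/4708].


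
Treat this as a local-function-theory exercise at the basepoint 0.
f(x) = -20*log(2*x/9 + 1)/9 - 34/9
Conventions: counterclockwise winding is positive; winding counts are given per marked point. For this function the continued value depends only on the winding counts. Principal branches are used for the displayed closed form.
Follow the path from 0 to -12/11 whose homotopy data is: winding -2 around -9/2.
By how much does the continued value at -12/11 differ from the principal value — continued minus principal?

The rational part is single-valued and drops out of the difference; each branch term changes only by its own monodromy.
(-20/9)*log(1 - x/(-9/2)): each positive loop around -9/2 adds 2*pi*i to the log, so winding -2 contributes (-20/9)*(-2)*2*pi*i = (80/9)*pi*i.
Summing the contributions at x = -12/11 gives (80/9)*pi*i.

Continued minus principal equals (80/9)*pi*i.


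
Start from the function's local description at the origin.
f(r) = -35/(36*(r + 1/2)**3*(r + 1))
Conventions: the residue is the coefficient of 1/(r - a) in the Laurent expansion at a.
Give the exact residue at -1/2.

The residue is -70/9.

At the order-3 pole -1/2 set g(r) = (r - (-1/2))^3*f(r) = -35/(36*(r + 1)).
Order-3 pole: residue = g''(a)/2; g''(-1/2) = -140/9, so the residue is -70/9.


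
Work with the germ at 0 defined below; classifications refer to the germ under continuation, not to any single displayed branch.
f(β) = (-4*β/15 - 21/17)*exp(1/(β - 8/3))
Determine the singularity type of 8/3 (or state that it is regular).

The point is an essential singularity.

The exponent 1/(β - (8/3)) has a pole at 8/3, so exp(1/(β - (8/3))) takes every nonzero value near it: an essential singularity (not a pole of any order).


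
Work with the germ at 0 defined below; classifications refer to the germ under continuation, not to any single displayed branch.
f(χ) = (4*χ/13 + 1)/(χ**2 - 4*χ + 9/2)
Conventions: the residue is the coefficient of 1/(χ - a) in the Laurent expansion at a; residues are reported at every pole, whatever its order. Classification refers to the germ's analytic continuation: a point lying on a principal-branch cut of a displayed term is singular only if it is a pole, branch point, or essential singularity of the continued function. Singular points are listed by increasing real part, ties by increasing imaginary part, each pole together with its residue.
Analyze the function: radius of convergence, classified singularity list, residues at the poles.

Radius of convergence at 0: (3/2)*sqrt(2).
At (2) - ((1/2)*sqrt(2))*i: a pole of order 1; residue (2/13) + ((21/26)*sqrt(2))*i.
At (2) + ((1/2)*sqrt(2))*i: a pole of order 1; residue (2/13) - ((21/26)*sqrt(2))*i.

Denominator factor (χ**2 - 4*χ + 9/2): discriminant -2, complex-conjugate roots (2) + ((1/2)*sqrt(2))*i and (2) - ((1/2)*sqrt(2))*i; poles of order 1, moduli (3/2)*sqrt(2) and (3/2)*sqrt(2).
The radius of convergence is the smallest modulus among the singular points: (3/2)*sqrt(2).
The factor χ**2 - 4*χ + 9/2 splits as (χ - a)(χ - a') with a = (2) - ((1/2)*sqrt(2))*i, a' = (2) + ((1/2)*sqrt(2))*i. At the order-1 pole a set g(χ) = (χ - a)*f(χ) = [4*χ/13 + 1] / (χ - a').
Simple pole: residue = g(a) at a = (2) - ((1/2)*sqrt(2))*i, which is (2/13) + ((21/26)*sqrt(2))*i.
The factor χ**2 - 4*χ + 9/2 splits as (χ - a)(χ - a') with a = (2) + ((1/2)*sqrt(2))*i, a' = (2) - ((1/2)*sqrt(2))*i. At the order-1 pole a set g(χ) = (χ - a)*f(χ) = [4*χ/13 + 1] / (χ - a').
Simple pole: residue = g(a) at a = (2) + ((1/2)*sqrt(2))*i, which is (2/13) - ((21/26)*sqrt(2))*i.
List the singular points by increasing real part (a conjugate pair: the negative imaginary part first).
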